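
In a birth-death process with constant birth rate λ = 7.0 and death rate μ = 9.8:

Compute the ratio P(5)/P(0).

For constant rates: P(n)/P(0) = (λ/μ)^n
P(5)/P(0) = (7.0/9.8)^5 = 0.71429^5 = 0.1859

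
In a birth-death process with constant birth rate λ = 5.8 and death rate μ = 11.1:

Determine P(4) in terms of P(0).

For constant rates: P(n)/P(0) = (λ/μ)^n
P(4)/P(0) = (5.8/11.1)^4 = 0.522523^4 = 0.07455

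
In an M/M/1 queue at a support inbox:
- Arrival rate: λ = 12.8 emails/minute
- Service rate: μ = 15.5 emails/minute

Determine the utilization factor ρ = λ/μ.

Server utilization: ρ = λ/μ
ρ = 12.8/15.5 = 0.8258
The server is busy 82.58% of the time.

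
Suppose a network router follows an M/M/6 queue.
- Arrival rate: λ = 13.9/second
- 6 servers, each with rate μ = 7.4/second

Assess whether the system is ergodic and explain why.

Stability requires ρ = λ/(cμ) < 1
ρ = 13.9/(6 × 7.4) = 13.9/44.40 = 0.3131
Since 0.3131 < 1, the system is STABLE.
The servers are busy 31.31% of the time.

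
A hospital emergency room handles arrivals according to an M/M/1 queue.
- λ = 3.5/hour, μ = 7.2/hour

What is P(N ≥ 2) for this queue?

ρ = λ/μ = 3.5/7.2 = 0.4861
P(N ≥ n) = ρⁿ
P(N ≥ 2) = 0.4861^2
P(N ≥ 2) = 0.2363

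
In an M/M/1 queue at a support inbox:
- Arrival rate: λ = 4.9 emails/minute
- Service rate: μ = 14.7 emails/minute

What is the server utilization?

Server utilization: ρ = λ/μ
ρ = 4.9/14.7 = 0.3333
The server is busy 33.33% of the time.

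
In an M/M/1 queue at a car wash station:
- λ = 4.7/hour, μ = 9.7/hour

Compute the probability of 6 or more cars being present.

ρ = λ/μ = 4.7/9.7 = 0.48454
P(N ≥ n) = ρⁿ
P(N ≥ 6) = 0.48454^6
P(N ≥ 6) = 0.01294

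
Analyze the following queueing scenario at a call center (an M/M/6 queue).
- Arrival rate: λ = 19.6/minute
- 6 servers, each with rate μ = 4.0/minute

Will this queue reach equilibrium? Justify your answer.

Stability requires ρ = λ/(cμ) < 1
ρ = 19.6/(6 × 4.0) = 19.6/24.00 = 0.8167
Since 0.8167 < 1, the system is STABLE.
The servers are busy 81.67% of the time.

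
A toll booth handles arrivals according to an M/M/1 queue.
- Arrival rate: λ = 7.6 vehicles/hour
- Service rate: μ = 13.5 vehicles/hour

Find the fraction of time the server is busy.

Server utilization: ρ = λ/μ
ρ = 7.6/13.5 = 0.5630
The server is busy 56.30% of the time.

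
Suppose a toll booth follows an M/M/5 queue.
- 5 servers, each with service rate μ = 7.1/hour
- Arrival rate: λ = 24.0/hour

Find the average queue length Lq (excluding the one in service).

Traffic intensity: ρ = λ/(cμ) = 24.0/(5×7.1) = 0.6761
Since ρ = 0.6761 < 1, system is stable.
Offered load a = λ/μ = cρ = 24.0/7.1 = 3.3803
P₀ = [ Σₙ₌₀^4 aⁿ/n! + a^5/(5!(1-ρ)) ]⁻¹
Σ = a^0/0! + a^1/1! + a^2/2! + a^3/3! + a^4/4! = 1.00000 + 3.38028 + 5.71315 + 6.43735 + 5.44002 = 21.9708
a^5/(5!(1-ρ)) = 441.3310/(120 × 0.323944) = 11.3531
P₀ = 1/(21.9708 + 11.3531) = 0.03001
Lq = P₀·a^5·ρ / (5!(1-ρ)²) = 0.030009 × 441.3310 × 0.67606 / (120 × 0.10494) = 0.7110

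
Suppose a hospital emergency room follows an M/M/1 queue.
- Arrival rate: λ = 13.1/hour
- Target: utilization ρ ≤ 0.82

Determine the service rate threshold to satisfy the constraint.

ρ = λ/μ, so μ = λ/ρ
μ ≥ 13.1/0.82 = 15.9756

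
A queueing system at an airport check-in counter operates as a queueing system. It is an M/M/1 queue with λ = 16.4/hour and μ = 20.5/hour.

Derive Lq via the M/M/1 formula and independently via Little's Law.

Method 1 (direct): Lq = λ²/(μ(μ-λ)) = 268.96/(20.5 × 4.10) = 3.2000

Method 2 (Little's Law):
W = 1/(μ-λ) = 1/4.10 = 0.2439
Wq = W - 1/μ = 0.2439 - 0.04878 = 0.19512
Lq = λWq = 16.4 × 0.19512 = 3.2000 ✔ (matches Method 1)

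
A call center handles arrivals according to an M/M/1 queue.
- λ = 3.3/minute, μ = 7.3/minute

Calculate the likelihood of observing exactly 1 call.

ρ = λ/μ = 3.3/7.3 = 0.4521
P(n) = (1-ρ)ρⁿ
P(1) = (1-0.4521) × 0.4521^1
P(1) = 0.5479 × 0.4521
P(1) = 0.2477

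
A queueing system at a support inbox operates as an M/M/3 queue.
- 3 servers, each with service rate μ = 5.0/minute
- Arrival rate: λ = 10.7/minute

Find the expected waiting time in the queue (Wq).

Traffic intensity: ρ = λ/(cμ) = 10.7/(3×5.0) = 0.7133
Since ρ = 0.7133 < 1, system is stable.
Offered load a = λ/μ = cρ = 10.7/5.0 = 2.1400
P₀ = [ Σₙ₌₀^2 aⁿ/n! + a^3/(3!(1-ρ)) ]⁻¹
Σ = a^0/0! + a^1/1! + a^2/2! = 1.0000 + 2.1400 + 2.2898 = 5.4298
a^3/(3!(1-ρ)) = 9.80034/(6 × 0.286667) = 5.6979
P₀ = 1/(5.4298 + 5.6979) = 0.08987
Lq = P₀·a^3·ρ / (3!(1-ρ)²) = 0.0898660 × 9.80034 × 0.713333 / (6 × 0.0821778) = 1.2742
Wq = Lq/λ = 1.2742/10.7 = 0.1191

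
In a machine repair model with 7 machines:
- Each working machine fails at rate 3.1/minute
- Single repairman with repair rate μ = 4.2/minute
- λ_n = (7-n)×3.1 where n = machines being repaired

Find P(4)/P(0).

P(4)/P(0) = ∏_{i=0}^{4-1} λ_i/μ_{i+1}
= (7-0)×3.1/4.2 × (7-1)×3.1/4.2 × (7-2)×3.1/4.2 × (7-3)×3.1/4.2
= 249.3038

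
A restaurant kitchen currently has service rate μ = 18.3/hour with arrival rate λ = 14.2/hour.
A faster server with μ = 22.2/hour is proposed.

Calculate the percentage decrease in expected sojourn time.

System 1: ρ₁ = 14.2/18.3 = 0.7760, W₁ = 1/(18.3-14.2) = 0.2439
System 2: ρ₂ = 14.2/22.2 = 0.6396, W₂ = 1/(22.2-14.2) = 0.1250
Improvement: (W₁-W₂)/W₁ = (0.2439-0.1250)/0.2439 = 48.75%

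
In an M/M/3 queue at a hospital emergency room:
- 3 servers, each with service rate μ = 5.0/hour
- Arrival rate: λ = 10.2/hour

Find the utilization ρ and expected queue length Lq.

Traffic intensity: ρ = λ/(cμ) = 10.2/(3×5.0) = 0.6800
Since ρ = 0.6800 < 1, system is stable.
Offered load a = λ/μ = cρ = 10.2/5.0 = 2.0400
P₀ = [ Σₙ₌₀^2 aⁿ/n! + a^3/(3!(1-ρ)) ]⁻¹
Σ = a^0/0! + a^1/1! + a^2/2! = 1.0000 + 2.0400 + 2.0808 = 5.1208
a^3/(3!(1-ρ)) = 8.4897/(6 × 0.3200) = 4.4217
P₀ = 1/(5.1208 + 4.4217) = 0.1048
Lq = P₀·a^3·ρ / (3!(1-ρ)²) = 0.1048 × 8.4897 × 0.6800 / (6 × 0.1024) = 0.9847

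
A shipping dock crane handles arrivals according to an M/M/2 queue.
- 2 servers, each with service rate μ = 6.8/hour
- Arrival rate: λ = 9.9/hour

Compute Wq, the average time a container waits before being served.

Traffic intensity: ρ = λ/(cμ) = 9.9/(2×6.8) = 0.7279
Since ρ = 0.7279 < 1, system is stable.
Offered load a = λ/μ = cρ = 9.9/6.8 = 1.4559
P₀ = [ Σₙ₌₀^1 aⁿ/n! + a^2/(2!(1-ρ)) ]⁻¹
Σ = a^0/0! + a^1/1! = 1.0000 + 1.4559 = 2.4559
a^2/(2!(1-ρ)) = 2.1196/(2 × 0.27206) = 3.8955
P₀ = 1/(2.4559 + 3.8955) = 0.1574
Lq = P₀·a^2·ρ / (2!(1-ρ)²) = 0.15745 × 2.1196 × 0.72794 / (2 × 0.074016) = 1.6411
Wq = Lq/λ = 1.6411/9.9 = 0.1658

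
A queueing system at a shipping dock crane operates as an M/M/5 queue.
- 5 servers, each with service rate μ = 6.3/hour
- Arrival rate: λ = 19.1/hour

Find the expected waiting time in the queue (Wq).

Traffic intensity: ρ = λ/(cμ) = 19.1/(5×6.3) = 0.6063
Since ρ = 0.6063 < 1, system is stable.
Offered load a = λ/μ = cρ = 19.1/6.3 = 3.0317
P₀ = [ Σₙ₌₀^4 aⁿ/n! + a^5/(5!(1-ρ)) ]⁻¹
Σ = a^0/0! + a^1/1! + a^2/2! + a^3/3! + a^4/4! = 1.00000 + 3.03175 + 4.59574 + 4.64437 + 3.52014 = 16.7920
a^5/(5!(1-ρ)) = 256.1321/(120 × 0.39365) = 5.4222
P₀ = 1/(16.7920 + 5.4222) = 0.04502
Lq = P₀·a^5·ρ / (5!(1-ρ)²) = 0.045016 × 256.1321 × 0.60635 / (120 × 0.15496) = 0.3760
Wq = Lq/λ = 0.37597/19.1 = 0.01968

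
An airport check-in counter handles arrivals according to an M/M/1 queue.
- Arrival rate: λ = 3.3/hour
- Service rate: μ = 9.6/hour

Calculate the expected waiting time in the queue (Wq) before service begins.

First, compute utilization: ρ = λ/μ = 3.3/9.6 = 0.3438
For M/M/1: Wq = λ/(μ(μ-λ))
Wq = 3.3/(9.6 × (9.6-3.3))
Wq = 3.3/(9.6 × 6.30)
Wq = 0.05456 hours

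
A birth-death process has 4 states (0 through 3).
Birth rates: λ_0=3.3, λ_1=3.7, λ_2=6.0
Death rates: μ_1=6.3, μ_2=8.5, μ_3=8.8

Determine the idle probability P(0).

Ratios P(n)/P(0) = (λ₀···λₙ₋₁)/(μ₁···μₙ):
P(1)/P(0) = (3.3)/(6.3) = 0.5238
P(2)/P(0) = (3.3×3.7)/(6.3×8.5) = 0.2280
P(3)/P(0) = (3.3×3.7×6.0)/(6.3×8.5×8.8) = 0.1555

Normalization: ∑ P(n) = 1
P(0) × (1.0000 + 0.5238 + 0.2280 + 0.1555) = 1
P(0) × 1.9073 = 1
P(0) = 1/1.9073 = 0.5243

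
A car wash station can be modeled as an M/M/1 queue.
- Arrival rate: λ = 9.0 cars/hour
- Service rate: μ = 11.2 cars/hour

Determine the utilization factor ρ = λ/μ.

Server utilization: ρ = λ/μ
ρ = 9.0/11.2 = 0.8036
The server is busy 80.36% of the time.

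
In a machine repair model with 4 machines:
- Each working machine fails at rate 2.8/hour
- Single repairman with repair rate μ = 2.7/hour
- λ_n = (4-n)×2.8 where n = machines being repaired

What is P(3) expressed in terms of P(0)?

P(3)/P(0) = ∏_{i=0}^{3-1} λ_i/μ_{i+1}
= (4-0)×2.8/2.7 × (4-1)×2.8/2.7 × (4-2)×2.8/2.7
= 26.7667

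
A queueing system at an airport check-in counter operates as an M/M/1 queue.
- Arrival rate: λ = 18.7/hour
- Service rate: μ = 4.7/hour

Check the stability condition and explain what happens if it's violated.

Stability requires ρ = λ/(cμ) < 1
ρ = 18.7/(1 × 4.7) = 18.7/4.70 = 3.9787
Since 3.9787 ≥ 1, the system is UNSTABLE.
Queue grows without bound. Need μ > λ = 18.7.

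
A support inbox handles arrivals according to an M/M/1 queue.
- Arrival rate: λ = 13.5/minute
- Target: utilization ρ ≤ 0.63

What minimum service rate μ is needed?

ρ = λ/μ, so μ = λ/ρ
μ ≥ 13.5/0.63 = 21.4286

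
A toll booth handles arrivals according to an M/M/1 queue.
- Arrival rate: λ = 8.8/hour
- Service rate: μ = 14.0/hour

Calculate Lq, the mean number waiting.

ρ = λ/μ = 8.8/14.0 = 0.6286
For M/M/1: Lq = λ²/(μ(μ-λ))
Lq = 77.44/(14.0 × 5.20)
Lq = 1.0637 vehicles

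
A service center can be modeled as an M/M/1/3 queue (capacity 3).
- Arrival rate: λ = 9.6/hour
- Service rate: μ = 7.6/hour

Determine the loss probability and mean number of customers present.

ρ = λ/μ = 9.6/7.6 = 1.2632
P₀ = (1-ρ)/(1-ρ^(K+1)) = (1-1.2632)/(1-1.2632^4) = -0.2632/-1.5462 = 0.1702
P_K = P₀×ρ^K = 0.1702 × 1.2632^3 = 0.1702 × 2.0157 = 0.3431
Blocking probability P_3 = 0.3431 (34.31%)
L = ρ[1 - (K+1)ρ^K + Kρ^(K+1)] / [(1-ρ)(1-ρ^(K+1))]
L = 1.2632 × (1 - 4×2.01566 + 3×2.54618) / ((1 - 1.2632) × (1 - 2.54618)) = 1.7876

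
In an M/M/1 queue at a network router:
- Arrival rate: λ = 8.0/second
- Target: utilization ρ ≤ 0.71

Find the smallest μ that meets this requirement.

ρ = λ/μ, so μ = λ/ρ
μ ≥ 8.0/0.71 = 11.2676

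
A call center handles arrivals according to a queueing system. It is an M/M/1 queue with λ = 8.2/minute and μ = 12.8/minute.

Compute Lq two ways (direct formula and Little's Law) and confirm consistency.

Method 1 (direct): Lq = λ²/(μ(μ-λ)) = 67.24/(12.8 × 4.60) = 1.1420

Method 2 (Little's Law):
W = 1/(μ-λ) = 1/4.60 = 0.217391
Wq = W - 1/μ = 0.217391 - 0.0781250 = 0.13927
Lq = λWq = 8.2 × 0.13927 = 1.1420 ✔ (matches Method 1)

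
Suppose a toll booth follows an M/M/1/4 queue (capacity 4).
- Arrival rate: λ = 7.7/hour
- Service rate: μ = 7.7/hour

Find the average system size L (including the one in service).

ρ = λ/μ = 7.7/7.7 = 1 exactly.
With ρ = 1 the usual (1-ρ)/(1-ρ^(K+1)) form is 0/0; instead every state 0..K is equally likely.
P₀ = 1/(K+1) = 1/5 = 0.2000
P_K = P₀×ρ^K = P₀ = 0.2000
L = K/2 = 4/2 = 2.0000 vehicles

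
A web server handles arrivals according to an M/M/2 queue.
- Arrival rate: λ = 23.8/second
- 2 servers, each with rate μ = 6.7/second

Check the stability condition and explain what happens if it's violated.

Stability requires ρ = λ/(cμ) < 1
ρ = 23.8/(2 × 6.7) = 23.8/13.40 = 1.7761
Since 1.7761 ≥ 1, the system is UNSTABLE.
Need c > λ/μ = 23.8/6.7 = 3.55.
Minimum servers needed: c = 4.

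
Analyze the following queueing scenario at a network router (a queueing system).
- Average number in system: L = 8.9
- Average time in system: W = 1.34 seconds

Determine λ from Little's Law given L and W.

Little's Law: L = λW, so λ = L/W
λ = 8.9/1.34 = 6.6418 packets/second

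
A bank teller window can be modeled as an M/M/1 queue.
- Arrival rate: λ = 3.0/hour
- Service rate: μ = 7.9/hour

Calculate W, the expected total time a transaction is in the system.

First, compute utilization: ρ = λ/μ = 3.0/7.9 = 0.3797
For M/M/1: W = 1/(μ-λ)
W = 1/(7.9-3.0) = 1/4.90
W = 0.2041 hours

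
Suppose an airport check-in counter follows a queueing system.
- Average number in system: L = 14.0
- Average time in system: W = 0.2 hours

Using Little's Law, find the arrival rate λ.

Little's Law: L = λW, so λ = L/W
λ = 14.0/0.2 = 70.0000 passengers/hour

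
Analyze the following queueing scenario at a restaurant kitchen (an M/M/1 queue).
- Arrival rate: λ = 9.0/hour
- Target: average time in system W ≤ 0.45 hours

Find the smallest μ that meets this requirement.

For M/M/1: W = 1/(μ-λ)
Need W ≤ 0.45, so 1/(μ-λ) ≤ 0.45
μ - λ ≥ 1/0.45 = 2.2222
μ ≥ 9.0 + 2.2222 = 11.2222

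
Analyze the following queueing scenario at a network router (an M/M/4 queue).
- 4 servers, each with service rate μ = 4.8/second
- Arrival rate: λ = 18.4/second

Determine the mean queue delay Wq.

Traffic intensity: ρ = λ/(cμ) = 18.4/(4×4.8) = 0.9583
Since ρ = 0.9583 < 1, system is stable.
Offered load a = λ/μ = cρ = 18.4/4.8 = 3.8333
P₀ = [ Σₙ₌₀^3 aⁿ/n! + a^4/(4!(1-ρ)) ]⁻¹
Σ = a^0/0! + a^1/1! + a^2/2! + a^3/3! = 1.00000 + 3.83333 + 7.34722 + 9.38812 = 21.5687
a^4/(4!(1-ρ)) = 215.9267/(24 × 0.04166667) = 215.9267
P₀ = 1/(21.5687 + 215.9267) = 0.004211
Lq = P₀·a^4·ρ / (4!(1-ρ)²) = 0.0042106 × 215.9267 × 0.95833 / (24 × 0.0017361) = 20.9112
Wq = Lq/λ = 20.9112/18.4 = 1.1365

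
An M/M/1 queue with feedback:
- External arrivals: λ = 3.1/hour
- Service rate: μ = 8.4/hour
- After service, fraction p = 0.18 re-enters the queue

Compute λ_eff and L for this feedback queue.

Effective arrival rate: λ_eff = λ/(1-p) = 3.1/(1-0.18) = 3.1/0.82 = 3.7805
ρ = λ_eff/μ = 3.7805/8.4 = 0.45006
L = ρ/(1-ρ) = 0.45006/(1-0.45006) = 0.8184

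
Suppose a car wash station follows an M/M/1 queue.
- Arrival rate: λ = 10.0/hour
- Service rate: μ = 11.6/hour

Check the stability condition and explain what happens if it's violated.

Stability requires ρ = λ/(cμ) < 1
ρ = 10.0/(1 × 11.6) = 10.0/11.60 = 0.8621
Since 0.8621 < 1, the system is STABLE.
The server is busy 86.21% of the time.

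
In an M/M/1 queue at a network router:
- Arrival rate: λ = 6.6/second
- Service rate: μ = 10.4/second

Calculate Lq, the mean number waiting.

ρ = λ/μ = 6.6/10.4 = 0.6346
For M/M/1: Lq = λ²/(μ(μ-λ))
Lq = 43.56/(10.4 × 3.80)
Lq = 1.1022 packets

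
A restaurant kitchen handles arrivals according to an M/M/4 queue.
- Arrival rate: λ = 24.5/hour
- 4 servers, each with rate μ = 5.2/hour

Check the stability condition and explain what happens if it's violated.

Stability requires ρ = λ/(cμ) < 1
ρ = 24.5/(4 × 5.2) = 24.5/20.80 = 1.1779
Since 1.1779 ≥ 1, the system is UNSTABLE.
Need c > λ/μ = 24.5/5.2 = 4.71.
Minimum servers needed: c = 5.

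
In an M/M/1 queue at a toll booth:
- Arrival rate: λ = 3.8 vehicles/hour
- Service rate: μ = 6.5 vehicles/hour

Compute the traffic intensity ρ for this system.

Server utilization: ρ = λ/μ
ρ = 3.8/6.5 = 0.5846
The server is busy 58.46% of the time.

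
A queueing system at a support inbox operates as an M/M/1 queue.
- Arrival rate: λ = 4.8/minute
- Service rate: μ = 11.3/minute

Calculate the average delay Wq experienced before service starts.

First, compute utilization: ρ = λ/μ = 4.8/11.3 = 0.4248
For M/M/1: Wq = λ/(μ(μ-λ))
Wq = 4.8/(11.3 × (11.3-4.8))
Wq = 4.8/(11.3 × 6.50)
Wq = 0.06535 minutes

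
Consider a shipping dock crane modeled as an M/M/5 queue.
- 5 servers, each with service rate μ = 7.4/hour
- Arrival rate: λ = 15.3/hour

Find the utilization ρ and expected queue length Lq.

Traffic intensity: ρ = λ/(cμ) = 15.3/(5×7.4) = 0.4135
Since ρ = 0.4135 < 1, system is stable.
Offered load a = λ/μ = cρ = 15.3/7.4 = 2.0676
P₀ = [ Σₙ₌₀^4 aⁿ/n! + a^5/(5!(1-ρ)) ]⁻¹
Σ = a^0/0! + a^1/1! + a^2/2! + a^3/3! + a^4/4! = 1.0000 + 2.0676 + 2.1374 + 1.4731 + 0.7614 = 7.4395
a^5/(5!(1-ρ)) = 37.7832/(120 × 0.58649) = 0.5369
P₀ = 1/(7.4395 + 0.5369) = 0.1254
Lq = P₀·a^5·ρ / (5!(1-ρ)²) = 0.1254 × 37.7832 × 0.4135 / (120 × 0.3440) = 0.04746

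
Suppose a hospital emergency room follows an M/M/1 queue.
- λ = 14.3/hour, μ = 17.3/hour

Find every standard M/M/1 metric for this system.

Step 1: ρ = λ/μ = 14.3/17.3 = 0.8266
Step 2: L = λ/(μ-λ) = 14.3/3.00 = 4.7667
Step 3: Lq = λ²/(μ(μ-λ)) = 204.49/(17.3×3.00) = 3.9401
Step 4: W = 1/(μ-λ) = 1/3.00 = 0.333333
Step 5: Wq = λ/(μ(μ-λ)) = 14.3/(17.3×3.00) = 0.2755
Step 6: P(0) = 1-ρ = 0.1734
Verify: L = λW = 14.3×0.333333 = 4.7667 ✔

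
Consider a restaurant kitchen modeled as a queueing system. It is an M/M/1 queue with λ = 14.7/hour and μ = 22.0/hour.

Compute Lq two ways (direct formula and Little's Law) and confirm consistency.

Method 1 (direct): Lq = λ²/(μ(μ-λ)) = 216.09/(22.0 × 7.30) = 1.3455

Method 2 (Little's Law):
W = 1/(μ-λ) = 1/7.30 = 0.136986
Wq = W - 1/μ = 0.136986 - 0.0454545 = 0.09153
Lq = λWq = 14.7 × 0.09153 = 1.3455 ✔ (matches Method 1)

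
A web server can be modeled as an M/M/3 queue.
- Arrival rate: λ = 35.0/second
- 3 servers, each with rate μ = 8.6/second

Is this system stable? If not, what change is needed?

Stability requires ρ = λ/(cμ) < 1
ρ = 35.0/(3 × 8.6) = 35.0/25.80 = 1.3566
Since 1.3566 ≥ 1, the system is UNSTABLE.
Need c > λ/μ = 35.0/8.6 = 4.07.
Minimum servers needed: c = 5.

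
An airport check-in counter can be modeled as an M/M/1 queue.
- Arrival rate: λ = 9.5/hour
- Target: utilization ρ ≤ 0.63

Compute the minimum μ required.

ρ = λ/μ, so μ = λ/ρ
μ ≥ 9.5/0.63 = 15.0794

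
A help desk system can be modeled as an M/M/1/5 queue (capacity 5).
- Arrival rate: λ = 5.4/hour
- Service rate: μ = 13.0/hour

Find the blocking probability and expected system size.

ρ = λ/μ = 5.4/13.0 = 0.41538
P₀ = (1-ρ)/(1-ρ^(K+1)) = (1-0.41538)/(1-0.41538^6) = 0.5846/0.9949 = 0.5876
P_K = P₀×ρ^K = 0.58764 × 0.41538^5 = 0.58764 × 0.012366 = 0.007267
Blocking probability P_5 = 0.007267 (0.73%)
L = ρ[1 - (K+1)ρ^K + Kρ^(K+1)] / [(1-ρ)(1-ρ^(K+1))]
L = 0.41538 × (1 - 6×0.01237 + 5×0.005137) / ((1 - 0.41538) × (1 - 0.005137)) = 0.6795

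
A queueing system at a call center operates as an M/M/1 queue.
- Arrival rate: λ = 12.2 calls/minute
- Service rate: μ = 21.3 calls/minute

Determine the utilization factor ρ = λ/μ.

Server utilization: ρ = λ/μ
ρ = 12.2/21.3 = 0.5728
The server is busy 57.28% of the time.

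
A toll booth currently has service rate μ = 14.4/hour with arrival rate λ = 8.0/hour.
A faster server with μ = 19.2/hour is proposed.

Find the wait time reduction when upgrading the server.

System 1: ρ₁ = 8.0/14.4 = 0.5556, W₁ = 1/(14.4-8.0) = 0.15625
System 2: ρ₂ = 8.0/19.2 = 0.4167, W₂ = 1/(19.2-8.0) = 0.089286
Improvement: (W₁-W₂)/W₁ = (0.15625-0.089286)/0.15625 = 42.86%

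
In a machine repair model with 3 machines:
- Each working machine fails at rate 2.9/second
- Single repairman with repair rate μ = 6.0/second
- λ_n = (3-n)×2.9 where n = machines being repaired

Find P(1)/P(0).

P(1)/P(0) = ∏_{i=0}^{1-1} λ_i/μ_{i+1}
= (3-0)×2.9/6.0
= 1.4500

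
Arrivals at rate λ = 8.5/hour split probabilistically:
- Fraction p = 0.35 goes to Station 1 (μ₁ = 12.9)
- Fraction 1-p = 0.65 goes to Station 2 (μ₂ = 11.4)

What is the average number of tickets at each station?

Effective rates: λ₁ = 8.5×0.35 = 2.975, λ₂ = 8.5×0.65 = 5.525
Station 1: ρ₁ = 2.975/12.9 = 0.2306, L₁ = ρ₁/(1-ρ₁) = 0.2306/(1-0.2306) = 0.2997
Station 2: ρ₂ = 5.525/11.4 = 0.48465, L₂ = ρ₂/(1-ρ₂) = 0.48465/(1-0.48465) = 0.9404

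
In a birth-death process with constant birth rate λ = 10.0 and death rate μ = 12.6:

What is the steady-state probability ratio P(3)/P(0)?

For constant rates: P(n)/P(0) = (λ/μ)^n
P(3)/P(0) = (10.0/12.6)^3 = 0.79365^3 = 0.4999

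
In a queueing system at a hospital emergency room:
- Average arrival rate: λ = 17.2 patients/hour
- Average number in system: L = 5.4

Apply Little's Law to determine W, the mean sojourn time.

Little's Law: L = λW, so W = L/λ
W = 5.4/17.2 = 0.3140 hours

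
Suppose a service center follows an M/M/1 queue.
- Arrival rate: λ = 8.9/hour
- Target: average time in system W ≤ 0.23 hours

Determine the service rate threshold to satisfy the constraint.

For M/M/1: W = 1/(μ-λ)
Need W ≤ 0.23, so 1/(μ-λ) ≤ 0.23
μ - λ ≥ 1/0.23 = 4.3478
μ ≥ 8.9 + 4.3478 = 13.2478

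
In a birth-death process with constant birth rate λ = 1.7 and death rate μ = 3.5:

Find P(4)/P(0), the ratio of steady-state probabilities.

For constant rates: P(n)/P(0) = (λ/μ)^n
P(4)/P(0) = (1.7/3.5)^4 = 0.48571^4 = 0.05566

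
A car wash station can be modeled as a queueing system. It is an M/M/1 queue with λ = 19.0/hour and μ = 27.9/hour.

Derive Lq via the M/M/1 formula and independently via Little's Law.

Method 1 (direct): Lq = λ²/(μ(μ-λ)) = 361.00/(27.9 × 8.90) = 1.4538

Method 2 (Little's Law):
W = 1/(μ-λ) = 1/8.90 = 0.1123596
Wq = W - 1/μ = 0.1123596 - 0.03584229 = 0.076517
Lq = λWq = 19.0 × 0.076517 = 1.4538 ✔ (matches Method 1)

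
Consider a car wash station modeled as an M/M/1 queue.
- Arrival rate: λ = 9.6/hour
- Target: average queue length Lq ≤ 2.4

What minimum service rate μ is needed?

For M/M/1: Lq = λ²/(μ(μ-λ))
Need Lq ≤ 2.4, i.e. μ(μ-λ) ≥ λ²/2.4
μ² - 9.6μ - 92.16/2.4 ≥ 0  →  μ² - 9.6μ - 38.4000 ≥ 0
Quadratic formula (positive root): μ = [λ + √(λ² + 4×38.4000)]/2
Discriminant: 92.16 + 4×38.4000 = 245.7600, √245.7600 = 15.67673
μ ≥ (9.6 + 15.67673)/2 = 12.6384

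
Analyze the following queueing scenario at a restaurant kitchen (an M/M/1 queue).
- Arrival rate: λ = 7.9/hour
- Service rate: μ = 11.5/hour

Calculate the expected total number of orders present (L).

ρ = λ/μ = 7.9/11.5 = 0.6870
For M/M/1: L = λ/(μ-λ)
L = 7.9/(11.5-7.9) = 7.9/3.60
L = 2.1944 orders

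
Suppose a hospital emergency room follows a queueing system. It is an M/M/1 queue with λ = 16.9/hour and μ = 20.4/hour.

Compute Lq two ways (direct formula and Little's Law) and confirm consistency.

Method 1 (direct): Lq = λ²/(μ(μ-λ)) = 285.61/(20.4 × 3.50) = 4.0001

Method 2 (Little's Law):
W = 1/(μ-λ) = 1/3.50 = 0.28571
Wq = W - 1/μ = 0.28571 - 0.049020 = 0.23669
Lq = λWq = 16.9 × 0.23669 = 4.0001 ✔ (matches Method 1)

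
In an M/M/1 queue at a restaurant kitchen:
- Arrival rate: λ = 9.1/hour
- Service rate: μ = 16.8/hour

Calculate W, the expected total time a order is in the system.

First, compute utilization: ρ = λ/μ = 9.1/16.8 = 0.5417
For M/M/1: W = 1/(μ-λ)
W = 1/(16.8-9.1) = 1/7.70
W = 0.1299 hours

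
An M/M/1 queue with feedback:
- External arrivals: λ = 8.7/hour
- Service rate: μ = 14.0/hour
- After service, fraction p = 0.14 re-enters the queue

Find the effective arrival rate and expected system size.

Effective arrival rate: λ_eff = λ/(1-p) = 8.7/(1-0.14) = 8.7/0.86 = 10.1163
ρ = λ_eff/μ = 10.1163/14.0 = 0.72259
L = ρ/(1-ρ) = 0.72259/(1-0.72259) = 2.6048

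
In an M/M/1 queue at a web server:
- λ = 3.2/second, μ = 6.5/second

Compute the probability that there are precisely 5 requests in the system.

ρ = λ/μ = 3.2/6.5 = 0.4923
P(n) = (1-ρ)ρⁿ
P(5) = (1-0.4923) × 0.4923^5
P(5) = 0.5077 × 0.02892
P(5) = 0.01468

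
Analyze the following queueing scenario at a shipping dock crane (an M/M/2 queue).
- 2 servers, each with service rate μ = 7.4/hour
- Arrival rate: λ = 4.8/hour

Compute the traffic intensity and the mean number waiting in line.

Traffic intensity: ρ = λ/(cμ) = 4.8/(2×7.4) = 0.3243
Since ρ = 0.3243 < 1, system is stable.
Offered load a = λ/μ = cρ = 4.8/7.4 = 0.6486
P₀ = [ Σₙ₌₀^1 aⁿ/n! + a^2/(2!(1-ρ)) ]⁻¹
Σ = a^0/0! + a^1/1! = 1.0000 + 0.6486 = 1.6486
a^2/(2!(1-ρ)) = 0.42075/(2 × 0.67568) = 0.3114
P₀ = 1/(1.6486 + 0.3114) = 0.5102
Lq = P₀·a^2·ρ / (2!(1-ρ)²) = 0.51020 × 0.42075 × 0.32432 / (2 × 0.45654) = 0.07625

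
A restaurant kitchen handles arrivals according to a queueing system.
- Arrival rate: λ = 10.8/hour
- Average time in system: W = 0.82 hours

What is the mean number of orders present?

Little's Law: L = λW
L = 10.8 × 0.82 = 8.8560 orders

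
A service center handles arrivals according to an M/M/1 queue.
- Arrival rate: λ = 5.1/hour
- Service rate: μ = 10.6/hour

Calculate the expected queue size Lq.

ρ = λ/μ = 5.1/10.6 = 0.4811
For M/M/1: Lq = λ²/(μ(μ-λ))
Lq = 26.01/(10.6 × 5.50)
Lq = 0.4461 customers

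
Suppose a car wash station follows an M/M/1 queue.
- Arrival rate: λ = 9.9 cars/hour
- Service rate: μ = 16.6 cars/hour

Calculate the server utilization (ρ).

Server utilization: ρ = λ/μ
ρ = 9.9/16.6 = 0.5964
The server is busy 59.64% of the time.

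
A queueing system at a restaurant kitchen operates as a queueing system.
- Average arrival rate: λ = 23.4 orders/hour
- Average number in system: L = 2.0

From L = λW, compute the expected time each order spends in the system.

Little's Law: L = λW, so W = L/λ
W = 2.0/23.4 = 0.08547 hours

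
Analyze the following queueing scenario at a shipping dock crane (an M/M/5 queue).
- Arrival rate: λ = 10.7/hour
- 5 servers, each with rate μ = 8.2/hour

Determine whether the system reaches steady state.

Stability requires ρ = λ/(cμ) < 1
ρ = 10.7/(5 × 8.2) = 10.7/41.00 = 0.2610
Since 0.2610 < 1, the system is STABLE.
The servers are busy 26.10% of the time.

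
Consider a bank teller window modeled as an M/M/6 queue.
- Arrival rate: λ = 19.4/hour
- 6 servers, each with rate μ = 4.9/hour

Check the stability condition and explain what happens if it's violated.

Stability requires ρ = λ/(cμ) < 1
ρ = 19.4/(6 × 4.9) = 19.4/29.40 = 0.6599
Since 0.6599 < 1, the system is STABLE.
The servers are busy 65.99% of the time.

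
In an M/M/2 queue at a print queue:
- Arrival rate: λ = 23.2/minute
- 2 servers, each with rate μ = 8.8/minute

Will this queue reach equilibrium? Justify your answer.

Stability requires ρ = λ/(cμ) < 1
ρ = 23.2/(2 × 8.8) = 23.2/17.60 = 1.3182
Since 1.3182 ≥ 1, the system is UNSTABLE.
Need c > λ/μ = 23.2/8.8 = 2.64.
Minimum servers needed: c = 3.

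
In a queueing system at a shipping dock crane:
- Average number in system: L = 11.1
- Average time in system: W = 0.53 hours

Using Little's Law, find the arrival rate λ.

Little's Law: L = λW, so λ = L/W
λ = 11.1/0.53 = 20.9434 containers/hour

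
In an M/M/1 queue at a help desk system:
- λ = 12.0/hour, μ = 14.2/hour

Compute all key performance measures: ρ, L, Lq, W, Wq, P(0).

Step 1: ρ = λ/μ = 12.0/14.2 = 0.8451
Step 2: L = λ/(μ-λ) = 12.0/2.20 = 5.4545
Step 3: Lq = λ²/(μ(μ-λ)) = 144.00/(14.2×2.20) = 4.6095
Step 4: W = 1/(μ-λ) = 1/2.20 = 0.454545
Step 5: Wq = λ/(μ(μ-λ)) = 12.0/(14.2×2.20) = 0.3841
Step 6: P(0) = 1-ρ = 0.1549
Verify: L = λW = 12.0×0.454545 = 5.4545 ✔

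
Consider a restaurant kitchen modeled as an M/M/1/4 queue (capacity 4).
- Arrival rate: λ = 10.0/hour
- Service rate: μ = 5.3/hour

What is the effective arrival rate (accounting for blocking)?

ρ = λ/μ = 10.0/5.3 = 1.8868
P₀ = (1-ρ)/(1-ρ^(K+1)) = (1-1.8868)/(1-1.8868^5) = -0.8868/-22.9127 = 0.03870
P_K = P₀×ρ^K = 0.03870 × 1.8868^4 = 0.03870 × 12.6737 = 0.4905
λ_eff = λ(1-P_K) = 10.0 × (1 - 0.49051) = 10.0 × 0.50949 = 5.0949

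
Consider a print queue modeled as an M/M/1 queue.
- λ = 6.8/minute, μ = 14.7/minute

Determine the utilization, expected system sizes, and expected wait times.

Step 1: ρ = λ/μ = 6.8/14.7 = 0.4626
Step 2: L = λ/(μ-λ) = 6.8/7.90 = 0.8608
Step 3: Lq = λ²/(μ(μ-λ)) = 46.24/(14.7×7.90) = 0.3982
Step 4: W = 1/(μ-λ) = 1/7.90 = 0.126582
Step 5: Wq = λ/(μ(μ-λ)) = 6.8/(14.7×7.90) = 0.05856
Step 6: P(0) = 1-ρ = 0.5374
Verify: L = λW = 6.8×0.126582 = 0.8608 ✔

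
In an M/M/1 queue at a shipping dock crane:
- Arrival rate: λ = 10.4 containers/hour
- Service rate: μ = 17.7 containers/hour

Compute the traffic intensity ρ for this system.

Server utilization: ρ = λ/μ
ρ = 10.4/17.7 = 0.5876
The server is busy 58.76% of the time.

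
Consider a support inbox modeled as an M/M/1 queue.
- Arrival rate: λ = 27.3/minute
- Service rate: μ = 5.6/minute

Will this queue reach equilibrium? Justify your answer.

Stability requires ρ = λ/(cμ) < 1
ρ = 27.3/(1 × 5.6) = 27.3/5.60 = 4.8750
Since 4.8750 ≥ 1, the system is UNSTABLE.
Queue grows without bound. Need μ > λ = 27.3.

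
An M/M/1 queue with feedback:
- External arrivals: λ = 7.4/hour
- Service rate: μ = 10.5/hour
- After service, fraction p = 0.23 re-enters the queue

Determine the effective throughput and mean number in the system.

Effective arrival rate: λ_eff = λ/(1-p) = 7.4/(1-0.23) = 7.4/0.77 = 9.61039
ρ = λ_eff/μ = 9.61039/10.5 = 0.915275
L = ρ/(1-ρ) = 0.915275/(1-0.915275) = 10.8029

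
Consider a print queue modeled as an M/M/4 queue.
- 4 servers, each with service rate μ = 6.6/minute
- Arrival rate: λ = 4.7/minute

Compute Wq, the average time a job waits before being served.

Traffic intensity: ρ = λ/(cμ) = 4.7/(4×6.6) = 0.1780
Since ρ = 0.1780 < 1, system is stable.
Offered load a = λ/μ = cρ = 4.7/6.6 = 0.7121
P₀ = [ Σₙ₌₀^3 aⁿ/n! + a^4/(4!(1-ρ)) ]⁻¹
Σ = a^0/0! + a^1/1! + a^2/2! + a^3/3! = 1.0000 + 0.7121 + 0.2536 + 0.06019 = 2.0259
a^4/(4!(1-ρ)) = 0.2572/(24 × 0.8220) = 0.01304
P₀ = 1/(2.0259 + 0.01304) = 0.4905
Lq = P₀·a^4·ρ / (4!(1-ρ)²) = 0.4905 × 0.2572 × 0.1780 / (24 × 0.6756) = 0.001385
Wq = Lq/λ = 0.0013848/4.7 = 0.0002946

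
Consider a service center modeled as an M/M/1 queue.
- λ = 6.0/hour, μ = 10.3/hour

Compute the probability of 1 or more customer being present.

ρ = λ/μ = 6.0/10.3 = 0.5825
P(N ≥ n) = ρⁿ
P(N ≥ 1) = 0.5825^1
P(N ≥ 1) = 0.5825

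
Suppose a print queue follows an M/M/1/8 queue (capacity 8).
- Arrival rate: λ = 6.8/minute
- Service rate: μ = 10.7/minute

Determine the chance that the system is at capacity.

ρ = λ/μ = 6.8/10.7 = 0.635514
P₀ = (1-ρ)/(1-ρ^(K+1)) = (1-0.635514)/(1-0.635514^9) = 0.3645/0.9831 = 0.3708
P_K = P₀×ρ^K = 0.37076 × 0.635514^8 = 0.37076 × 0.026607 = 0.009865
Blocking probability = 0.99%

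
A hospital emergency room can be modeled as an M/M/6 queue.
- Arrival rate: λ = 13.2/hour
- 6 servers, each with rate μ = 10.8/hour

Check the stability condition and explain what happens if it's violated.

Stability requires ρ = λ/(cμ) < 1
ρ = 13.2/(6 × 10.8) = 13.2/64.80 = 0.2037
Since 0.2037 < 1, the system is STABLE.
The servers are busy 20.37% of the time.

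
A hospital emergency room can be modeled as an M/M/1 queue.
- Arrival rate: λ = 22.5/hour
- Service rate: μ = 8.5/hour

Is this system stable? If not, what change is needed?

Stability requires ρ = λ/(cμ) < 1
ρ = 22.5/(1 × 8.5) = 22.5/8.50 = 2.6471
Since 2.6471 ≥ 1, the system is UNSTABLE.
Queue grows without bound. Need μ > λ = 22.5.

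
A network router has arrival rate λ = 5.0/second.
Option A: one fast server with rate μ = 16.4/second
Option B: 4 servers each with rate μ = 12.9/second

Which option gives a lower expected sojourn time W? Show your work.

Option A: single server μ = 16.4 (M/M/1)
  ρ_A = 5.0/16.4 = 0.3049
  W_A = 1/(μ-λ) = 1/(16.4-5.0) = 1/11.40 = 0.08772

Option B: 4 servers μ = 12.9 (M/M/4)
  ρ_B = λ/(cμ) = 5.0/(4×12.9) = 0.09690
  Offered load a = λ/μ = cρ = 5.0/12.9 = 0.3876
  P₀ = [ Σₙ₌₀^3 aⁿ/n! + a^4/(4!(1-ρ)) ]⁻¹
  Σ = a^0/0! + a^1/1! + a^2/2! + a^3/3! = 1.0000 + 0.3876 + 0.07512 + 0.009705 = 1.4724
  a^4/(4!(1-ρ)) = 0.02257/(24 × 0.9031) = 0.001041
  P₀ = 1/(1.4724 + 0.001041) = 0.6787
  Lq = P₀·a^4·ρ / (4!(1-ρ)²) = 0.6787 × 0.02257 × 0.09690 / (24 × 0.8156) = 0.00007583
  Wq_B = Lq/λ = 0.000075826/5.0 = 0.000015165
  W_B = Wq_B + 1/μ = 0.000015165 + 0.077519 = 0.07753

Since W_B = 0.07753 < W_A = 0.08772, Option B (multiple servers) has the shorter time in system.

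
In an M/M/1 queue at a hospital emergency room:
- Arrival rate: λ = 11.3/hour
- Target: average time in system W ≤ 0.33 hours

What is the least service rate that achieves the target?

For M/M/1: W = 1/(μ-λ)
Need W ≤ 0.33, so 1/(μ-λ) ≤ 0.33
μ - λ ≥ 1/0.33 = 3.0303
μ ≥ 11.3 + 3.0303 = 14.3303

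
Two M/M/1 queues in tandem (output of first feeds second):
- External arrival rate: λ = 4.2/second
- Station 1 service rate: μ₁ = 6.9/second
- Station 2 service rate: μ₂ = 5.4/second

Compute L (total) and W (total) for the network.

By Jackson's theorem, each station behaves as independent M/M/1.
Station 1: ρ₁ = 4.2/6.9 = 0.6087, L₁ = ρ₁/(1-ρ₁) = λ/(μ₁-λ) = 4.2/2.70 = 1.5556
Station 2: ρ₂ = 4.2/5.4 = 0.7778, L₂ = ρ₂/(1-ρ₂) = λ/(μ₂-λ) = 4.2/1.20 = 3.5000
Total: L = L₁ + L₂ = 1.5556 + 3.5000 = 5.0556
W = L/λ = 5.0556/4.2 = 1.2037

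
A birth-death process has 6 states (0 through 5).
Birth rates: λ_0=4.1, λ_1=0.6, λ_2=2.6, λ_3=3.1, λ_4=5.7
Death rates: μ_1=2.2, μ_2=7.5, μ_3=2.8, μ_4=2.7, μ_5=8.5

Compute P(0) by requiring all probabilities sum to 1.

Ratios P(n)/P(0) = (λ₀···λₙ₋₁)/(μ₁···μₙ):
P(1)/P(0) = (4.1)/(2.2) = 1.8636
P(2)/P(0) = (4.1×0.6)/(2.2×7.5) = 0.1491
P(3)/P(0) = (4.1×0.6×2.6)/(2.2×7.5×2.8) = 0.1384
P(4)/P(0) = (4.1×0.6×2.6×3.1)/(2.2×7.5×2.8×2.7) = 0.1590
P(5)/P(0) = (4.1×0.6×2.6×3.1×5.7)/(2.2×7.5×2.8×2.7×8.5) = 0.1066

Normalization: ∑ P(n) = 1
P(0) × (1.0000 + 1.8636 + 0.1491 + 0.1384 + 0.1590 + 0.1066) = 1
P(0) × 3.4167 = 1
P(0) = 1/3.4167 = 0.2927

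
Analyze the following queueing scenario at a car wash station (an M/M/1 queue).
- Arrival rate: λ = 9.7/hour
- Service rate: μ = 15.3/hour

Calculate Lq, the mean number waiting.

ρ = λ/μ = 9.7/15.3 = 0.6340
For M/M/1: Lq = λ²/(μ(μ-λ))
Lq = 94.09/(15.3 × 5.60)
Lq = 1.0982 cars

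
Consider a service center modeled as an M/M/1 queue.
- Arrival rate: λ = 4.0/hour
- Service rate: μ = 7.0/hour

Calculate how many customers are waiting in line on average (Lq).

ρ = λ/μ = 4.0/7.0 = 0.5714
For M/M/1: Lq = λ²/(μ(μ-λ))
Lq = 16.00/(7.0 × 3.00)
Lq = 0.7619 customers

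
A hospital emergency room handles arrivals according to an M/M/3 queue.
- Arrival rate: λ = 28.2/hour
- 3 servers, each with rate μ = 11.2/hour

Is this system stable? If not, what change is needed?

Stability requires ρ = λ/(cμ) < 1
ρ = 28.2/(3 × 11.2) = 28.2/33.60 = 0.8393
Since 0.8393 < 1, the system is STABLE.
The servers are busy 83.93% of the time.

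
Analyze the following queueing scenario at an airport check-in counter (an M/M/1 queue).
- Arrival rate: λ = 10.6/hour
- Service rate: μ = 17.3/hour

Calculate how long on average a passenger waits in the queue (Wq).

First, compute utilization: ρ = λ/μ = 10.6/17.3 = 0.6127
For M/M/1: Wq = λ/(μ(μ-λ))
Wq = 10.6/(17.3 × (17.3-10.6))
Wq = 10.6/(17.3 × 6.70)
Wq = 0.09145 hours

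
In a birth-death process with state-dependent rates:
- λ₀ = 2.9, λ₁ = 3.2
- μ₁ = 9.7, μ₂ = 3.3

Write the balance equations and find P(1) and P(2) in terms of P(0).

Balance equations:
State 0: λ₀P₀ = μ₁P₁ → P₁ = (λ₀/μ₁)P₀ = (2.9/9.7)P₀ = 0.2990P₀
State 1: P₂ = (λ₀λ₁)/(μ₁μ₂)P₀ = (2.9×3.2)/(9.7×3.3)P₀ = 0.2899P₀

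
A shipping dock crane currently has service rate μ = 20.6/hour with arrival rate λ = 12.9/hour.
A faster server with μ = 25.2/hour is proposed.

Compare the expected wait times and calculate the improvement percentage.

System 1: ρ₁ = 12.9/20.6 = 0.6262, W₁ = 1/(20.6-12.9) = 0.12987
System 2: ρ₂ = 12.9/25.2 = 0.5119, W₂ = 1/(25.2-12.9) = 0.081301
Improvement: (W₁-W₂)/W₁ = (0.12987-0.081301)/0.12987 = 37.40%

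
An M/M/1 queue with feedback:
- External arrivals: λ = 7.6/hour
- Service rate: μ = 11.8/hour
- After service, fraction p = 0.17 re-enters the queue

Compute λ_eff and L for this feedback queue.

Effective arrival rate: λ_eff = λ/(1-p) = 7.6/(1-0.17) = 7.6/0.83 = 9.156627
ρ = λ_eff/μ = 9.156627/11.8 = 0.775985
L = ρ/(1-ρ) = 0.775985/(1-0.775985) = 3.4640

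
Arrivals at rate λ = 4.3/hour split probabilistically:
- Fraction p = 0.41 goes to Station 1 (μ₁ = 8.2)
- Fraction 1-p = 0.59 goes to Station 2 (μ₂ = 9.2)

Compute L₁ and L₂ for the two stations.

Effective rates: λ₁ = 4.3×0.41 = 1.763, λ₂ = 4.3×0.59 = 2.537
Station 1: ρ₁ = 1.763/8.2 = 0.2150, L₁ = ρ₁/(1-ρ₁) = 0.2150/(1-0.2150) = 0.2739
Station 2: ρ₂ = 2.537/9.2 = 0.2758, L₂ = ρ₂/(1-ρ₂) = 0.2758/(1-0.2758) = 0.3808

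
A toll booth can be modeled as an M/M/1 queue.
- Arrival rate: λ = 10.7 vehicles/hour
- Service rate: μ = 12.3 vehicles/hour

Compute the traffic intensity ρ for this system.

Server utilization: ρ = λ/μ
ρ = 10.7/12.3 = 0.8699
The server is busy 86.99% of the time.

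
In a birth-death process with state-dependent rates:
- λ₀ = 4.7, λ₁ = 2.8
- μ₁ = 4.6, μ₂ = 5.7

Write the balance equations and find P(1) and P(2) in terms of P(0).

Balance equations:
State 0: λ₀P₀ = μ₁P₁ → P₁ = (λ₀/μ₁)P₀ = (4.7/4.6)P₀ = 1.0217P₀
State 1: P₂ = (λ₀λ₁)/(μ₁μ₂)P₀ = (4.7×2.8)/(4.6×5.7)P₀ = 0.5019P₀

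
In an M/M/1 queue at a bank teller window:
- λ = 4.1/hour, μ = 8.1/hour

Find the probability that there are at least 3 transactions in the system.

ρ = λ/μ = 4.1/8.1 = 0.5062
P(N ≥ n) = ρⁿ
P(N ≥ 3) = 0.5062^3
P(N ≥ 3) = 0.1297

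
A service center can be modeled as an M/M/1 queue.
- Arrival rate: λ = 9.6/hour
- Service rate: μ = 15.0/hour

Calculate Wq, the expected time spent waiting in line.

First, compute utilization: ρ = λ/μ = 9.6/15.0 = 0.6400
For M/M/1: Wq = λ/(μ(μ-λ))
Wq = 9.6/(15.0 × (15.0-9.6))
Wq = 9.6/(15.0 × 5.40)
Wq = 0.1185 hours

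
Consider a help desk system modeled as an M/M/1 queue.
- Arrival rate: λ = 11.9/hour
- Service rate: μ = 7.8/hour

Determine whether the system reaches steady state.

Stability requires ρ = λ/(cμ) < 1
ρ = 11.9/(1 × 7.8) = 11.9/7.80 = 1.5256
Since 1.5256 ≥ 1, the system is UNSTABLE.
Queue grows without bound. Need μ > λ = 11.9.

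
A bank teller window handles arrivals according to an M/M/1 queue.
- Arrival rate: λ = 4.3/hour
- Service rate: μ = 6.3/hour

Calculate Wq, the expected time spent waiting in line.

First, compute utilization: ρ = λ/μ = 4.3/6.3 = 0.6825
For M/M/1: Wq = λ/(μ(μ-λ))
Wq = 4.3/(6.3 × (6.3-4.3))
Wq = 4.3/(6.3 × 2.00)
Wq = 0.3413 hours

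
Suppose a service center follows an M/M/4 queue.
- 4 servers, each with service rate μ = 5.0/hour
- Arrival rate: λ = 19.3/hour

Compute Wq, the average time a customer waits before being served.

Traffic intensity: ρ = λ/(cμ) = 19.3/(4×5.0) = 0.9650
Since ρ = 0.9650 < 1, system is stable.
Offered load a = λ/μ = cρ = 19.3/5.0 = 3.8600
P₀ = [ Σₙ₌₀^3 aⁿ/n! + a^4/(4!(1-ρ)) ]⁻¹
Σ = a^0/0! + a^1/1! + a^2/2! + a^3/3! = 1.0000 + 3.8600 + 7.4498 + 9.5854 = 21.8952
a^4/(4!(1-ρ)) = 221.99808/(24 × 0.035000000) = 264.2834
P₀ = 1/(21.8952 + 264.2834) = 0.003494
Lq = P₀·a^4·ρ / (4!(1-ρ)²) = 0.00349432 × 221.9981 × 0.965000 / (24 × 0.00122500) = 25.4620
Wq = Lq/λ = 25.4620/19.3 = 1.3193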